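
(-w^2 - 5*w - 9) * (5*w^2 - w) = -5*w^4 - 24*w^3 - 40*w^2 + 9*w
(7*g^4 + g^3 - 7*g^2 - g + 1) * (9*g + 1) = 63*g^5 + 16*g^4 - 62*g^3 - 16*g^2 + 8*g + 1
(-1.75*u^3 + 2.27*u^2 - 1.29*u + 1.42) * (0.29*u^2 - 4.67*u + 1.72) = -0.5075*u^5 + 8.8308*u^4 - 13.985*u^3 + 10.3405*u^2 - 8.8502*u + 2.4424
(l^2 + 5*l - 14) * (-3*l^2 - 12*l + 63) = -3*l^4 - 27*l^3 + 45*l^2 + 483*l - 882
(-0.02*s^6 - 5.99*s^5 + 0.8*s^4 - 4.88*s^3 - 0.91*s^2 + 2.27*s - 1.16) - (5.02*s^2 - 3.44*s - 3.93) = -0.02*s^6 - 5.99*s^5 + 0.8*s^4 - 4.88*s^3 - 5.93*s^2 + 5.71*s + 2.77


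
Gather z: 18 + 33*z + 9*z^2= 9*z^2 + 33*z + 18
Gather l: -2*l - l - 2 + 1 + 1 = -3*l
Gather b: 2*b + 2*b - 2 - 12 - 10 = 4*b - 24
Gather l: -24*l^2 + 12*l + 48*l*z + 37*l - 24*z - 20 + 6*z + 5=-24*l^2 + l*(48*z + 49) - 18*z - 15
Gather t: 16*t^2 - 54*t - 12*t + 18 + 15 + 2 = 16*t^2 - 66*t + 35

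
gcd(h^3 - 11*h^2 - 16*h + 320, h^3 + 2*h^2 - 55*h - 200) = h^2 - 3*h - 40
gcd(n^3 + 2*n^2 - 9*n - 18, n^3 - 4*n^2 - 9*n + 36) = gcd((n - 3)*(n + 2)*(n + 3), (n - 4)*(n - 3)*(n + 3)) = n^2 - 9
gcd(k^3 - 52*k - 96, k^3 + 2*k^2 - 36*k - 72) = k^2 + 8*k + 12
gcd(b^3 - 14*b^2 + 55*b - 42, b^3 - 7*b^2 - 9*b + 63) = b - 7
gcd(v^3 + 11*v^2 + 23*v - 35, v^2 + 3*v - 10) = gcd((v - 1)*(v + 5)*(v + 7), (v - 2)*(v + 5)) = v + 5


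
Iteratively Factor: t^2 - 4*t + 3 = (t - 1)*(t - 3)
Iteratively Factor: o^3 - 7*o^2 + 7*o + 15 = (o - 3)*(o^2 - 4*o - 5) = (o - 3)*(o + 1)*(o - 5)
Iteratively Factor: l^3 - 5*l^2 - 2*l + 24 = (l + 2)*(l^2 - 7*l + 12) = (l - 3)*(l + 2)*(l - 4)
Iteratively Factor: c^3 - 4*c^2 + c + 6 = (c - 3)*(c^2 - c - 2) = (c - 3)*(c + 1)*(c - 2)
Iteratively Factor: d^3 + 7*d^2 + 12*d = (d + 4)*(d^2 + 3*d) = d*(d + 4)*(d + 3)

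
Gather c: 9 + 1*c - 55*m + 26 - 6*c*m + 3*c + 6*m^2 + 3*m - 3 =c*(4 - 6*m) + 6*m^2 - 52*m + 32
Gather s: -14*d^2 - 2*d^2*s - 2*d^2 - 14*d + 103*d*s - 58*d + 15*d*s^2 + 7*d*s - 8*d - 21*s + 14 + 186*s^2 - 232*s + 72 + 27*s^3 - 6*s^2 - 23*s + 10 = -16*d^2 - 80*d + 27*s^3 + s^2*(15*d + 180) + s*(-2*d^2 + 110*d - 276) + 96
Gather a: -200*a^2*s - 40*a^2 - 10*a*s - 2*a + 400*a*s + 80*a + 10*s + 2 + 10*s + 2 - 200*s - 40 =a^2*(-200*s - 40) + a*(390*s + 78) - 180*s - 36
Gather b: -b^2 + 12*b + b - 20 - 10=-b^2 + 13*b - 30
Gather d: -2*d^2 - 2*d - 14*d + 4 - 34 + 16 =-2*d^2 - 16*d - 14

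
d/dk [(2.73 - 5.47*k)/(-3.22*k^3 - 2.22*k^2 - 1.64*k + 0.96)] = (-35.2268*k^3 + 14.2284*k^2 + 12.1212*k - 0.774)/(10.3684*k^6 + 14.2968*k^5 + 15.49*k^4 + 1.0992*k^3 - 1.5728*k^2 - 3.1488*k + 0.9216)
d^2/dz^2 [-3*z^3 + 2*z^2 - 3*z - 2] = 4 - 18*z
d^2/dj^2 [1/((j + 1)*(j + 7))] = 2*((j + 1)^2 + (j + 1)*(j + 7) + (j + 7)^2)/((j + 1)^3*(j + 7)^3)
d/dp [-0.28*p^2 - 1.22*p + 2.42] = -0.56*p - 1.22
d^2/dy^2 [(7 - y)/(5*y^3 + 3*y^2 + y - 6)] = 2*(-(y - 7)*(15*y^2 + 6*y + 1)^2 + (15*y^2 + 6*y + 3*(y - 7)*(5*y + 1) + 1)*(5*y^3 + 3*y^2 + y - 6))/(5*y^3 + 3*y^2 + y - 6)^3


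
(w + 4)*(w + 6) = w^2 + 10*w + 24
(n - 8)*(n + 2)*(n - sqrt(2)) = n^3 - 6*n^2 - sqrt(2)*n^2 - 16*n + 6*sqrt(2)*n + 16*sqrt(2)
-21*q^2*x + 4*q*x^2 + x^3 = x*(-3*q + x)*(7*q + x)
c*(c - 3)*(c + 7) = c^3 + 4*c^2 - 21*c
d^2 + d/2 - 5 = (d - 2)*(d + 5/2)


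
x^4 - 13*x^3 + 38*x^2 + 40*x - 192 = (x - 8)*(x - 4)*(x - 3)*(x + 2)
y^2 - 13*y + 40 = (y - 8)*(y - 5)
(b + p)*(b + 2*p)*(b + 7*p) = b^3 + 10*b^2*p + 23*b*p^2 + 14*p^3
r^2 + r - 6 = (r - 2)*(r + 3)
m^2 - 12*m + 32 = (m - 8)*(m - 4)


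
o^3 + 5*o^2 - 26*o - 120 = (o - 5)*(o + 4)*(o + 6)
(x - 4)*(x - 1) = x^2 - 5*x + 4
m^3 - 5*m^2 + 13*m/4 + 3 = (m - 4)*(m - 3/2)*(m + 1/2)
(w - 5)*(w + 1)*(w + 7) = w^3 + 3*w^2 - 33*w - 35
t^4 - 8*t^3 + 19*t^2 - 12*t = t*(t - 4)*(t - 3)*(t - 1)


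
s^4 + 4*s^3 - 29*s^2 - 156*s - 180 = (s - 6)*(s + 2)*(s + 3)*(s + 5)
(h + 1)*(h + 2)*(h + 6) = h^3 + 9*h^2 + 20*h + 12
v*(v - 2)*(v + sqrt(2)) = v^3 - 2*v^2 + sqrt(2)*v^2 - 2*sqrt(2)*v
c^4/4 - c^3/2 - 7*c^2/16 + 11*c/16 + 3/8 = (c/4 + 1/4)*(c - 2)*(c - 3/2)*(c + 1/2)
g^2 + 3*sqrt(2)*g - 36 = (g - 3*sqrt(2))*(g + 6*sqrt(2))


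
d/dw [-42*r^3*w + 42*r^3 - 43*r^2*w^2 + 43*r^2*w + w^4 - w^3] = -42*r^3 - 86*r^2*w + 43*r^2 + 4*w^3 - 3*w^2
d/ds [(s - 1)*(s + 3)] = 2*s + 2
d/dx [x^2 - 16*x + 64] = 2*x - 16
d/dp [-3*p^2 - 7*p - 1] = -6*p - 7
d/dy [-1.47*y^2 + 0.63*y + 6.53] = 0.63 - 2.94*y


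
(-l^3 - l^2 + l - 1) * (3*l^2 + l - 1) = -3*l^5 - 4*l^4 + 3*l^3 - l^2 - 2*l + 1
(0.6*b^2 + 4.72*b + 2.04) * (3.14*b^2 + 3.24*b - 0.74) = 1.884*b^4 + 16.7648*b^3 + 21.2544*b^2 + 3.1168*b - 1.5096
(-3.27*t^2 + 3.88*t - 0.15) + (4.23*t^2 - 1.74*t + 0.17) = 0.96*t^2 + 2.14*t + 0.02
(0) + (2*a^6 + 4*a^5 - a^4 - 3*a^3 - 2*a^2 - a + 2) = 2*a^6 + 4*a^5 - a^4 - 3*a^3 - 2*a^2 - a + 2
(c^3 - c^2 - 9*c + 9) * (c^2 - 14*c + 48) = c^5 - 15*c^4 + 53*c^3 + 87*c^2 - 558*c + 432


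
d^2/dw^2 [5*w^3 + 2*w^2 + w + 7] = 30*w + 4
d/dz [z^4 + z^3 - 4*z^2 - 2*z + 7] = 4*z^3 + 3*z^2 - 8*z - 2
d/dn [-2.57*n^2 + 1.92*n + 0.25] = 1.92 - 5.14*n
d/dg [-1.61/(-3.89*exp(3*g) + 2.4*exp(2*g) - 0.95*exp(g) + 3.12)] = (-18.7887*exp(2*g) + 7.728*exp(g) - 1.5295)*exp(g)/(3.89*exp(3*g) - 2.4*exp(2*g) + 0.95*exp(g) - 3.12)^2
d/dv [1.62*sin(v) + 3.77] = 1.62*cos(v)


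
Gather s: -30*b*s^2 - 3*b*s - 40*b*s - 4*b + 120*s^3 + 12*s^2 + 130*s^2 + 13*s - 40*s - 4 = -4*b + 120*s^3 + s^2*(142 - 30*b) + s*(-43*b - 27) - 4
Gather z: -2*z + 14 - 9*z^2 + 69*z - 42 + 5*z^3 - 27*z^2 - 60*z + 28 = 5*z^3 - 36*z^2 + 7*z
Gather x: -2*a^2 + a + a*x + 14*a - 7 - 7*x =-2*a^2 + 15*a + x*(a - 7) - 7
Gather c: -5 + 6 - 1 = 0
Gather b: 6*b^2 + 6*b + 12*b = 6*b^2 + 18*b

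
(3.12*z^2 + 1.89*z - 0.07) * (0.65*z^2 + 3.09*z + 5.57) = 2.028*z^4 + 10.8693*z^3 + 23.173*z^2 + 10.311*z - 0.3899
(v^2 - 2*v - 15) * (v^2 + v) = v^4 - v^3 - 17*v^2 - 15*v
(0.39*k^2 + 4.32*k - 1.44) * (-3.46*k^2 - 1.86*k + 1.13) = -1.3494*k^4 - 15.6726*k^3 - 2.6121*k^2 + 7.56*k - 1.6272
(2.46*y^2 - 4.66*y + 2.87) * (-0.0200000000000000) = -0.0492*y^2 + 0.0932*y - 0.0574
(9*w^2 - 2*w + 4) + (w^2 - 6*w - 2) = 10*w^2 - 8*w + 2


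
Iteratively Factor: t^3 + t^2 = (t)*(t^2 + t) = t*(t + 1)*(t)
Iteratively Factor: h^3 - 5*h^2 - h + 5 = (h - 5)*(h^2 - 1) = (h - 5)*(h - 1)*(h + 1)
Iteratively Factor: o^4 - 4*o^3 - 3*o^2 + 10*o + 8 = (o + 1)*(o^3 - 5*o^2 + 2*o + 8) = (o - 4)*(o + 1)*(o^2 - o - 2) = (o - 4)*(o + 1)^2*(o - 2)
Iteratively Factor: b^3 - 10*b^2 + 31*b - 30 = (b - 5)*(b^2 - 5*b + 6) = (b - 5)*(b - 2)*(b - 3)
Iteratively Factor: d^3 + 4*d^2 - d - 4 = (d + 4)*(d^2 - 1) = (d - 1)*(d + 4)*(d + 1)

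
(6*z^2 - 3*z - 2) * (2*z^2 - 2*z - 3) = 12*z^4 - 18*z^3 - 16*z^2 + 13*z + 6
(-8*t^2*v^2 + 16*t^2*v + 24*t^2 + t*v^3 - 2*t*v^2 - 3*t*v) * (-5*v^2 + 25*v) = 40*t^2*v^4 - 280*t^2*v^3 + 280*t^2*v^2 + 600*t^2*v - 5*t*v^5 + 35*t*v^4 - 35*t*v^3 - 75*t*v^2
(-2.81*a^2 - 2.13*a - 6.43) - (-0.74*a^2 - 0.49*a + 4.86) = -2.07*a^2 - 1.64*a - 11.29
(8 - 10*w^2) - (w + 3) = -10*w^2 - w + 5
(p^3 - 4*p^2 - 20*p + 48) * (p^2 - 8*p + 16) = p^5 - 12*p^4 + 28*p^3 + 144*p^2 - 704*p + 768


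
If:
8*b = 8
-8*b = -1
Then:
No Solution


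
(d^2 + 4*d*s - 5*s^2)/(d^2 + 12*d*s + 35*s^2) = (d - s)/(d + 7*s)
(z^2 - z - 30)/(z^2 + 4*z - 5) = (z - 6)/(z - 1)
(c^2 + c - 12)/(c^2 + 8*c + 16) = (c - 3)/(c + 4)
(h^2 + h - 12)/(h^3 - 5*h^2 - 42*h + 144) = (h + 4)/(h^2 - 2*h - 48)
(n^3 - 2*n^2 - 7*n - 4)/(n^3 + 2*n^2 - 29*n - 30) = (n^2 - 3*n - 4)/(n^2 + n - 30)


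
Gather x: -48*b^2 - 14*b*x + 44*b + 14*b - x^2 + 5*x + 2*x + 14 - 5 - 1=-48*b^2 + 58*b - x^2 + x*(7 - 14*b) + 8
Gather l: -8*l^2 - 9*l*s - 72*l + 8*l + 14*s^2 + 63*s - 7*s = -8*l^2 + l*(-9*s - 64) + 14*s^2 + 56*s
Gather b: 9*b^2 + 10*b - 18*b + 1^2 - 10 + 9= 9*b^2 - 8*b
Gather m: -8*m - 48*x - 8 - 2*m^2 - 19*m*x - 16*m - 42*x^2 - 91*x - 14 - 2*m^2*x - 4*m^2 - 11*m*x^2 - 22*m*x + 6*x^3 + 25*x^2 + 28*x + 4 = m^2*(-2*x - 6) + m*(-11*x^2 - 41*x - 24) + 6*x^3 - 17*x^2 - 111*x - 18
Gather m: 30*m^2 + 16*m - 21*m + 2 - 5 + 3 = 30*m^2 - 5*m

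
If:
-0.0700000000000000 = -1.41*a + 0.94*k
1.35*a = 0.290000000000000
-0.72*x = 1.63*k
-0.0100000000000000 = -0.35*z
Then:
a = 0.21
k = 0.25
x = -0.56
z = 0.03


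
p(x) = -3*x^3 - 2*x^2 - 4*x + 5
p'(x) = -9*x^2 - 4*x - 4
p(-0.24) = 5.89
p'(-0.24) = -3.56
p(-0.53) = 7.00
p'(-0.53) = -4.41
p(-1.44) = 15.57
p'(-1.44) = -16.90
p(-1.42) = 15.24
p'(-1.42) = -16.47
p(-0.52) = 6.96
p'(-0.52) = -4.35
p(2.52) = -65.79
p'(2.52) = -71.23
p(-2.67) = 58.52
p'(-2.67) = -57.48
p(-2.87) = 70.93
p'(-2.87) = -66.65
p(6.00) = -739.00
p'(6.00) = -352.00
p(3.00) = -106.00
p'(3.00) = -97.00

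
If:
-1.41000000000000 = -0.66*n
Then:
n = 2.14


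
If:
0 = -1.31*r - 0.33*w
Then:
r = -0.251908396946565*w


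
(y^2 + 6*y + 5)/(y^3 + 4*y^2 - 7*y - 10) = 1/(y - 2)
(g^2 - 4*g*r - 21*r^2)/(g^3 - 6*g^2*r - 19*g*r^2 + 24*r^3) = (g - 7*r)/(g^2 - 9*g*r + 8*r^2)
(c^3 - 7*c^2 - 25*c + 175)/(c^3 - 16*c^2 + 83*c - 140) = (c + 5)/(c - 4)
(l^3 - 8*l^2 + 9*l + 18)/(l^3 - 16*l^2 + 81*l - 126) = (l + 1)/(l - 7)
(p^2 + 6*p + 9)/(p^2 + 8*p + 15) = (p + 3)/(p + 5)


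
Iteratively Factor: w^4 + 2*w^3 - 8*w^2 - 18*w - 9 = (w + 3)*(w^3 - w^2 - 5*w - 3) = (w + 1)*(w + 3)*(w^2 - 2*w - 3) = (w + 1)^2*(w + 3)*(w - 3)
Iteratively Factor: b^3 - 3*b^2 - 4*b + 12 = (b + 2)*(b^2 - 5*b + 6) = (b - 2)*(b + 2)*(b - 3)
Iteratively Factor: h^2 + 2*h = (h)*(h + 2)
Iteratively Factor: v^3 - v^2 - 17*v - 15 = (v + 1)*(v^2 - 2*v - 15) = (v + 1)*(v + 3)*(v - 5)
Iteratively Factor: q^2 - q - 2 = (q + 1)*(q - 2)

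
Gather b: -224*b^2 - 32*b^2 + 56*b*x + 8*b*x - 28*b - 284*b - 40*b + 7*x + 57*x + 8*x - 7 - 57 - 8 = -256*b^2 + b*(64*x - 352) + 72*x - 72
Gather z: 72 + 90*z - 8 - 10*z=80*z + 64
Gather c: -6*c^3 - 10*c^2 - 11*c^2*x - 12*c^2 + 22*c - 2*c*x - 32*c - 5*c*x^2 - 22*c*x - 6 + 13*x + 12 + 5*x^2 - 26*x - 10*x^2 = -6*c^3 + c^2*(-11*x - 22) + c*(-5*x^2 - 24*x - 10) - 5*x^2 - 13*x + 6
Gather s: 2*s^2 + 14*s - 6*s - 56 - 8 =2*s^2 + 8*s - 64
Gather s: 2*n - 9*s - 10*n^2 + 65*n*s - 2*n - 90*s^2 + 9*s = -10*n^2 + 65*n*s - 90*s^2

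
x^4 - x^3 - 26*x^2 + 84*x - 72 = (x - 3)*(x - 2)^2*(x + 6)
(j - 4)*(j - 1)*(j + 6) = j^3 + j^2 - 26*j + 24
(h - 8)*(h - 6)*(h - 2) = h^3 - 16*h^2 + 76*h - 96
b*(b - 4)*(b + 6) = b^3 + 2*b^2 - 24*b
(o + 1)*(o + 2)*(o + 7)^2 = o^4 + 17*o^3 + 93*o^2 + 175*o + 98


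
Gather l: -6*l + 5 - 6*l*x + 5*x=l*(-6*x - 6) + 5*x + 5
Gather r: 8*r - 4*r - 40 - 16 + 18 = 4*r - 38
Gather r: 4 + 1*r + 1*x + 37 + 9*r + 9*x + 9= 10*r + 10*x + 50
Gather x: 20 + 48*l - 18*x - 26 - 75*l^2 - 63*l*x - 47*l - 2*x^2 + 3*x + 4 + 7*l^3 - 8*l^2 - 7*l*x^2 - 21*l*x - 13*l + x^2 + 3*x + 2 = 7*l^3 - 83*l^2 - 12*l + x^2*(-7*l - 1) + x*(-84*l - 12)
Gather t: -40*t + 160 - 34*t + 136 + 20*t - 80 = 216 - 54*t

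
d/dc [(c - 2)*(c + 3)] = 2*c + 1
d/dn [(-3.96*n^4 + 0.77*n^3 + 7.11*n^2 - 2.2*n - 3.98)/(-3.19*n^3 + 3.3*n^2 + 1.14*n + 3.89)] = (12.6324*n^6 - 26.136*n^5 + 11.6787*n^4 - 73.898*n^3 - 13.7373*n^2 + 81.5838*n - 4.0208)/(10.1761*n^6 - 21.054*n^5 + 3.6168*n^4 - 17.2942*n^3 + 26.9736*n^2 + 8.8692*n + 15.1321)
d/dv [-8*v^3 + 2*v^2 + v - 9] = -24*v^2 + 4*v + 1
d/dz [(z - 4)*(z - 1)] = 2*z - 5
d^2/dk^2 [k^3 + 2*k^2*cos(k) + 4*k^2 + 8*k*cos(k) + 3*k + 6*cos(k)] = -2*k^2*cos(k) - 8*sqrt(2)*k*sin(k + pi/4) + 6*k - 16*sin(k) - 2*cos(k) + 8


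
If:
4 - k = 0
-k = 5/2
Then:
No Solution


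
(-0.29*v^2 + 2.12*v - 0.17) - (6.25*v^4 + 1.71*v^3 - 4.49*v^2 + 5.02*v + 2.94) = -6.25*v^4 - 1.71*v^3 + 4.2*v^2 - 2.9*v - 3.11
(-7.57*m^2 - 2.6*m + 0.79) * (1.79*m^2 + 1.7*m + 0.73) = -13.5503*m^4 - 17.523*m^3 - 8.532*m^2 - 0.555*m + 0.5767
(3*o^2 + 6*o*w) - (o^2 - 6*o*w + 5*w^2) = 2*o^2 + 12*o*w - 5*w^2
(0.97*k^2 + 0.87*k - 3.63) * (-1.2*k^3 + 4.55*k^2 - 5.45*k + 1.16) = -1.164*k^5 + 3.3695*k^4 + 3.028*k^3 - 20.1328*k^2 + 20.7927*k - 4.2108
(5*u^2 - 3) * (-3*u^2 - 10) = -15*u^4 - 41*u^2 + 30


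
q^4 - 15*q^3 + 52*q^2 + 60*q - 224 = (q - 8)*(q - 7)*(q - 2)*(q + 2)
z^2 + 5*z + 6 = (z + 2)*(z + 3)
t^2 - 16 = (t - 4)*(t + 4)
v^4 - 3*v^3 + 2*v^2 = v^2*(v - 2)*(v - 1)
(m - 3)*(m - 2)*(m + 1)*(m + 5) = m^4 + m^3 - 19*m^2 + 11*m + 30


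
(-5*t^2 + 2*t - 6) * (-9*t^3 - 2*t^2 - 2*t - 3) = 45*t^5 - 8*t^4 + 60*t^3 + 23*t^2 + 6*t + 18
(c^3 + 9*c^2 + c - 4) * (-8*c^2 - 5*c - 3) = -8*c^5 - 77*c^4 - 56*c^3 + 17*c + 12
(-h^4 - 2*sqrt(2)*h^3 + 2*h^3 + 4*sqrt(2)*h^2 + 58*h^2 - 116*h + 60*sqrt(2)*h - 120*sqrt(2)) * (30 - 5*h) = 5*h^5 - 40*h^4 + 10*sqrt(2)*h^4 - 230*h^3 - 80*sqrt(2)*h^3 - 180*sqrt(2)*h^2 + 2320*h^2 - 3480*h + 2400*sqrt(2)*h - 3600*sqrt(2)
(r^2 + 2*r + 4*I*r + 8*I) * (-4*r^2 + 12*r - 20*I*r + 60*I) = -4*r^4 + 4*r^3 - 36*I*r^3 + 104*r^2 + 36*I*r^2 - 80*r + 216*I*r - 480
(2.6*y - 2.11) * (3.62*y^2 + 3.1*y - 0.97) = 9.412*y^3 + 0.421800000000001*y^2 - 9.063*y + 2.0467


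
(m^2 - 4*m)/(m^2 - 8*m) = (m - 4)/(m - 8)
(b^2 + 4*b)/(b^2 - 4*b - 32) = b/(b - 8)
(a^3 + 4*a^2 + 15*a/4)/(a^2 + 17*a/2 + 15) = a*(2*a + 3)/(2*(a + 6))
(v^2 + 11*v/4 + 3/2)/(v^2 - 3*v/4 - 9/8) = 2*(v + 2)/(2*v - 3)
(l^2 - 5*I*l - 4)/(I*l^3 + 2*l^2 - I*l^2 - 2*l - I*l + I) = -(I*l + 4)/(l^2 - l*(1 + I) + I)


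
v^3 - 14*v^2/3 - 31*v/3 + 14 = (v - 6)*(v - 1)*(v + 7/3)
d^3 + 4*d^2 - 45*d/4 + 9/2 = (d - 3/2)*(d - 1/2)*(d + 6)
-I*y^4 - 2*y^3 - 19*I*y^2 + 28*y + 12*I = (y - 6*I)*(y + I)*(y + 2*I)*(-I*y + 1)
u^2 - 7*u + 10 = (u - 5)*(u - 2)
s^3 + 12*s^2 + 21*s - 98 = (s - 2)*(s + 7)^2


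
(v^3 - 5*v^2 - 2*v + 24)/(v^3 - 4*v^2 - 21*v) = (-v^3 + 5*v^2 + 2*v - 24)/(v*(-v^2 + 4*v + 21))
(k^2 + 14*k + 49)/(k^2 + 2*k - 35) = (k + 7)/(k - 5)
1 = 1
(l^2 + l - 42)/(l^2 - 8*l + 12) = (l + 7)/(l - 2)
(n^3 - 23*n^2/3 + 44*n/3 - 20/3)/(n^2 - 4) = (3*n^2 - 17*n + 10)/(3*(n + 2))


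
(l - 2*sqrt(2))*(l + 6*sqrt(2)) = l^2 + 4*sqrt(2)*l - 24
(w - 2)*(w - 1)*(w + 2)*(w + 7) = w^4 + 6*w^3 - 11*w^2 - 24*w + 28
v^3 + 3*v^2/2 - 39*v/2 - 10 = (v - 4)*(v + 1/2)*(v + 5)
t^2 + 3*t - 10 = (t - 2)*(t + 5)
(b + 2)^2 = b^2 + 4*b + 4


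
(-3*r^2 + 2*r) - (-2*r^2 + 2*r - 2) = 2 - r^2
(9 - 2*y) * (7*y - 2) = -14*y^2 + 67*y - 18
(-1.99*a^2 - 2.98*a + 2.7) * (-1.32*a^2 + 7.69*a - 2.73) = 2.6268*a^4 - 11.3695*a^3 - 21.0475*a^2 + 28.8984*a - 7.371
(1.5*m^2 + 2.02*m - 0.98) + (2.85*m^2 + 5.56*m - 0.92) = 4.35*m^2 + 7.58*m - 1.9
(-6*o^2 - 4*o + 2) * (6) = -36*o^2 - 24*o + 12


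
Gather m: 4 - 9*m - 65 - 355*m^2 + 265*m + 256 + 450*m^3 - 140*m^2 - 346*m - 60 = 450*m^3 - 495*m^2 - 90*m + 135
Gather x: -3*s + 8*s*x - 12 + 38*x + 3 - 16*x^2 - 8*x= -3*s - 16*x^2 + x*(8*s + 30) - 9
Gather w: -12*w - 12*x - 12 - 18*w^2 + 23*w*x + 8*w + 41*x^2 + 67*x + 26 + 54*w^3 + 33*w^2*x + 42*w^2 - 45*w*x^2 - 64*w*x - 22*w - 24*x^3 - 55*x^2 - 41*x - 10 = 54*w^3 + w^2*(33*x + 24) + w*(-45*x^2 - 41*x - 26) - 24*x^3 - 14*x^2 + 14*x + 4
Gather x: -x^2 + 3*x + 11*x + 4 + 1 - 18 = -x^2 + 14*x - 13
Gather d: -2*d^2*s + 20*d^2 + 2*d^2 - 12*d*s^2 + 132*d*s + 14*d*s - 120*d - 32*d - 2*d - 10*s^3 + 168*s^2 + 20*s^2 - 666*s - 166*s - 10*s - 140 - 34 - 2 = d^2*(22 - 2*s) + d*(-12*s^2 + 146*s - 154) - 10*s^3 + 188*s^2 - 842*s - 176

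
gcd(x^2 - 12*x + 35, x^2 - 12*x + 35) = x^2 - 12*x + 35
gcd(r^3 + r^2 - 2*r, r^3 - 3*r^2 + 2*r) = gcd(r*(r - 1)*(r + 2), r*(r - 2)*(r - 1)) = r^2 - r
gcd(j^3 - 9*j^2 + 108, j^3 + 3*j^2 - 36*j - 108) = j^2 - 3*j - 18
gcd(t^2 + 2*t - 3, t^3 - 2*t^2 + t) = t - 1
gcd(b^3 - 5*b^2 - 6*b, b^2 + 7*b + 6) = b + 1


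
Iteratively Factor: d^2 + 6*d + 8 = (d + 4)*(d + 2)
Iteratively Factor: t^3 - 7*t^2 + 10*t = (t)*(t^2 - 7*t + 10) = t*(t - 2)*(t - 5)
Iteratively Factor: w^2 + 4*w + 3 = (w + 1)*(w + 3)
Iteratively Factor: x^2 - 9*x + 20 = (x - 5)*(x - 4)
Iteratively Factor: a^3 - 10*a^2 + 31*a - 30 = (a - 2)*(a^2 - 8*a + 15) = (a - 5)*(a - 2)*(a - 3)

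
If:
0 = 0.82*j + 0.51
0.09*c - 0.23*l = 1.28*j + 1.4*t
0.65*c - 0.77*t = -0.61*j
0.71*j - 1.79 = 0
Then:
No Solution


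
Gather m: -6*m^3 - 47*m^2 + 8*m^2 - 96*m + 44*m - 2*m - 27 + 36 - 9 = -6*m^3 - 39*m^2 - 54*m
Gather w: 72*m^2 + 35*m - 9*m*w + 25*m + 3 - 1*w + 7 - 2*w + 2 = 72*m^2 + 60*m + w*(-9*m - 3) + 12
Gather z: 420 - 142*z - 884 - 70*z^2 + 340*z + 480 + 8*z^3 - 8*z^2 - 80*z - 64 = 8*z^3 - 78*z^2 + 118*z - 48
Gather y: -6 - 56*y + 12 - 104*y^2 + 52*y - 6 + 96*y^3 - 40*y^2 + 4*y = 96*y^3 - 144*y^2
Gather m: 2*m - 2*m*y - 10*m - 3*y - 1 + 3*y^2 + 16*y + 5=m*(-2*y - 8) + 3*y^2 + 13*y + 4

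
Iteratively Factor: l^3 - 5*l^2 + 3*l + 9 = (l + 1)*(l^2 - 6*l + 9) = (l - 3)*(l + 1)*(l - 3)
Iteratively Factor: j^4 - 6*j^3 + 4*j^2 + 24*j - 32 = (j - 2)*(j^3 - 4*j^2 - 4*j + 16) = (j - 4)*(j - 2)*(j^2 - 4) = (j - 4)*(j - 2)*(j + 2)*(j - 2)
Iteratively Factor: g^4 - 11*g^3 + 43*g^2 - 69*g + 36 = (g - 4)*(g^3 - 7*g^2 + 15*g - 9) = (g - 4)*(g - 3)*(g^2 - 4*g + 3) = (g - 4)*(g - 3)*(g - 1)*(g - 3)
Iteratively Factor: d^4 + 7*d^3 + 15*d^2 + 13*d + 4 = (d + 1)*(d^3 + 6*d^2 + 9*d + 4) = (d + 1)^2*(d^2 + 5*d + 4) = (d + 1)^2*(d + 4)*(d + 1)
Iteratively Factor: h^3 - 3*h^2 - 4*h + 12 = (h + 2)*(h^2 - 5*h + 6) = (h - 2)*(h + 2)*(h - 3)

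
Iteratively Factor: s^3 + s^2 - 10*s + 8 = (s + 4)*(s^2 - 3*s + 2) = (s - 1)*(s + 4)*(s - 2)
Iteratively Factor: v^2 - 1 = (v - 1)*(v + 1)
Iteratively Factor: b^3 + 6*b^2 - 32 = (b - 2)*(b^2 + 8*b + 16) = (b - 2)*(b + 4)*(b + 4)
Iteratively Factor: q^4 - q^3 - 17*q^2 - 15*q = (q - 5)*(q^3 + 4*q^2 + 3*q) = (q - 5)*(q + 1)*(q^2 + 3*q) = (q - 5)*(q + 1)*(q + 3)*(q)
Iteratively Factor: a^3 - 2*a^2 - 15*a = (a + 3)*(a^2 - 5*a) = a*(a + 3)*(a - 5)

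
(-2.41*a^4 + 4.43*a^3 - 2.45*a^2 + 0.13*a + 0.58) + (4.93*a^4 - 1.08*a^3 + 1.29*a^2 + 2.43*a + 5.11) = 2.52*a^4 + 3.35*a^3 - 1.16*a^2 + 2.56*a + 5.69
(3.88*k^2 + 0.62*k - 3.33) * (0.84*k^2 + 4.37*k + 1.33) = 3.2592*k^4 + 17.4764*k^3 + 5.0726*k^2 - 13.7275*k - 4.4289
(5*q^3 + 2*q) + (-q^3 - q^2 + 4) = 4*q^3 - q^2 + 2*q + 4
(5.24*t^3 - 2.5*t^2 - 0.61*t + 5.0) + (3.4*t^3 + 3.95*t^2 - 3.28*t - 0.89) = 8.64*t^3 + 1.45*t^2 - 3.89*t + 4.11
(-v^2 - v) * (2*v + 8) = -2*v^3 - 10*v^2 - 8*v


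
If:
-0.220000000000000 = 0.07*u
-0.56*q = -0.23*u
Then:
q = -1.29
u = -3.14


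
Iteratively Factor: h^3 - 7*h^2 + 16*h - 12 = (h - 2)*(h^2 - 5*h + 6) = (h - 2)^2*(h - 3)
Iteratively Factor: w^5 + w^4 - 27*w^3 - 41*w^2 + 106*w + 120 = (w + 1)*(w^4 - 27*w^2 - 14*w + 120) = (w + 1)*(w + 3)*(w^3 - 3*w^2 - 18*w + 40) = (w - 2)*(w + 1)*(w + 3)*(w^2 - w - 20) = (w - 2)*(w + 1)*(w + 3)*(w + 4)*(w - 5)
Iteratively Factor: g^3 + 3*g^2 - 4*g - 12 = (g + 2)*(g^2 + g - 6) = (g - 2)*(g + 2)*(g + 3)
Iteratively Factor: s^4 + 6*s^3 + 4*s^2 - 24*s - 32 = (s + 2)*(s^3 + 4*s^2 - 4*s - 16) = (s + 2)*(s + 4)*(s^2 - 4) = (s + 2)^2*(s + 4)*(s - 2)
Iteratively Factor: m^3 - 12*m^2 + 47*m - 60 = (m - 4)*(m^2 - 8*m + 15) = (m - 5)*(m - 4)*(m - 3)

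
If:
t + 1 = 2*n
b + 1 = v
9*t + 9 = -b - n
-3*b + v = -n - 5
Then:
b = 38/13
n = -2/13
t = -17/13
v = 51/13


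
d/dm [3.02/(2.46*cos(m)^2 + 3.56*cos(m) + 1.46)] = (14.8584*cos(m) + 10.7512)*sin(m)/(2.46*cos(m)^2 + 3.56*cos(m) + 1.46)^2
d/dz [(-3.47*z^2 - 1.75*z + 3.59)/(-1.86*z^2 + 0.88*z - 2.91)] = (-6.3086*z^2 + 33.5502*z + 1.9333)/(3.4596*z^4 - 3.2736*z^3 + 11.5996*z^2 - 5.1216*z + 8.4681)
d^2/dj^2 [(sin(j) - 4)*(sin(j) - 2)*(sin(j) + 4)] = -9*sin(j)^3 + 8*sin(j)^2 + 22*sin(j) - 4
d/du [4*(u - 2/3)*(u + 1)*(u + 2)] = 4*u*(9*u + 14)/3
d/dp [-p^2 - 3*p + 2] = -2*p - 3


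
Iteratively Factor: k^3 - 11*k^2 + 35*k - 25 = (k - 1)*(k^2 - 10*k + 25) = (k - 5)*(k - 1)*(k - 5)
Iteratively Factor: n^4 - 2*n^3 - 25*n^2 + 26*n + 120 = (n + 2)*(n^3 - 4*n^2 - 17*n + 60) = (n - 3)*(n + 2)*(n^2 - n - 20) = (n - 3)*(n + 2)*(n + 4)*(n - 5)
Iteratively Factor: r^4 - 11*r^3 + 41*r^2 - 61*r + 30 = (r - 1)*(r^3 - 10*r^2 + 31*r - 30) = (r - 3)*(r - 1)*(r^2 - 7*r + 10) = (r - 3)*(r - 2)*(r - 1)*(r - 5)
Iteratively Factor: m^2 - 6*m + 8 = (m - 4)*(m - 2)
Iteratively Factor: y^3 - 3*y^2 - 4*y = (y + 1)*(y^2 - 4*y) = (y - 4)*(y + 1)*(y)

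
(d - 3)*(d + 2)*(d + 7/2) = d^3 + 5*d^2/2 - 19*d/2 - 21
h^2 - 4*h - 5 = (h - 5)*(h + 1)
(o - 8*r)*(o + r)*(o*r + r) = o^3*r - 7*o^2*r^2 + o^2*r - 8*o*r^3 - 7*o*r^2 - 8*r^3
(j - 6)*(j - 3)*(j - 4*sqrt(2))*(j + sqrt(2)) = j^4 - 9*j^3 - 3*sqrt(2)*j^3 + 10*j^2 + 27*sqrt(2)*j^2 - 54*sqrt(2)*j + 72*j - 144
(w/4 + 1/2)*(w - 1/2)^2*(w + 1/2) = w^4/4 + 3*w^3/8 - 5*w^2/16 - 3*w/32 + 1/16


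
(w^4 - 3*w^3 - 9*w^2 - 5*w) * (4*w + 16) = 4*w^5 + 4*w^4 - 84*w^3 - 164*w^2 - 80*w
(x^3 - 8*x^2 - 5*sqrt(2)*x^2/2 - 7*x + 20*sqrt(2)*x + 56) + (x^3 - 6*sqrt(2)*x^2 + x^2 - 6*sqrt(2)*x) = 2*x^3 - 17*sqrt(2)*x^2/2 - 7*x^2 - 7*x + 14*sqrt(2)*x + 56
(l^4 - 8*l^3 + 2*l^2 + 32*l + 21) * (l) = l^5 - 8*l^4 + 2*l^3 + 32*l^2 + 21*l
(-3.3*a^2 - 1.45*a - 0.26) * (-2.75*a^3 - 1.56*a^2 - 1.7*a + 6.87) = 9.075*a^5 + 9.1355*a^4 + 8.587*a^3 - 19.8004*a^2 - 9.5195*a - 1.7862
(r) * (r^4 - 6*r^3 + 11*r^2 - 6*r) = r^5 - 6*r^4 + 11*r^3 - 6*r^2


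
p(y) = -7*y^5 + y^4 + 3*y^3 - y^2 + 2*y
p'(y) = -35*y^4 + 4*y^3 + 9*y^2 - 2*y + 2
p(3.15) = -1982.35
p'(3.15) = -3235.93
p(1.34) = -18.92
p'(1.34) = -87.74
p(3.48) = -3304.74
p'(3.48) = -4860.55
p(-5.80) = 46446.05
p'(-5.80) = -40071.82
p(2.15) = -270.72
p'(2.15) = -668.81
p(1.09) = -4.48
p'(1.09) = -33.71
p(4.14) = -8015.56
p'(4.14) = -9850.00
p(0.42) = 0.83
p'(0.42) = 1.95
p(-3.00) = 1686.00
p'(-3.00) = -2854.00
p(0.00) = 0.00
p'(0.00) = 2.00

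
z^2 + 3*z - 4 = (z - 1)*(z + 4)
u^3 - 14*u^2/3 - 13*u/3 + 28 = (u - 4)*(u - 3)*(u + 7/3)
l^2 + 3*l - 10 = (l - 2)*(l + 5)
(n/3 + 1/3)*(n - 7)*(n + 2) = n^3/3 - 4*n^2/3 - 19*n/3 - 14/3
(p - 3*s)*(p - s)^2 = p^3 - 5*p^2*s + 7*p*s^2 - 3*s^3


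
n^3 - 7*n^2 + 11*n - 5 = (n - 5)*(n - 1)^2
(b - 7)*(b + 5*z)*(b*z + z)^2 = b^4*z^2 + 5*b^3*z^3 - 5*b^3*z^2 - 25*b^2*z^3 - 13*b^2*z^2 - 65*b*z^3 - 7*b*z^2 - 35*z^3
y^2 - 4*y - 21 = (y - 7)*(y + 3)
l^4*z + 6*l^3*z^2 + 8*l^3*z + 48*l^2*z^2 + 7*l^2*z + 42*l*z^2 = l*(l + 7)*(l + 6*z)*(l*z + z)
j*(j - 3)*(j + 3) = j^3 - 9*j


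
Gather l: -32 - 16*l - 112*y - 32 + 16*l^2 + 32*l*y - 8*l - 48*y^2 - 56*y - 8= 16*l^2 + l*(32*y - 24) - 48*y^2 - 168*y - 72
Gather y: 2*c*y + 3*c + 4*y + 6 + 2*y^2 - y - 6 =3*c + 2*y^2 + y*(2*c + 3)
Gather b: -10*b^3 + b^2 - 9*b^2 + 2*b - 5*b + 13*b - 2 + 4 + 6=-10*b^3 - 8*b^2 + 10*b + 8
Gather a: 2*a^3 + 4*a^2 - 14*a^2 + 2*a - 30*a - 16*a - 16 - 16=2*a^3 - 10*a^2 - 44*a - 32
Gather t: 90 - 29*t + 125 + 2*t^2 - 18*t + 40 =2*t^2 - 47*t + 255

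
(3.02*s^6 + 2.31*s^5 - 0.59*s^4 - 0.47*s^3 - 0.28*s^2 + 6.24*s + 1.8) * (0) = 0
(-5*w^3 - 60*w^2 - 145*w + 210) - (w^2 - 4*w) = -5*w^3 - 61*w^2 - 141*w + 210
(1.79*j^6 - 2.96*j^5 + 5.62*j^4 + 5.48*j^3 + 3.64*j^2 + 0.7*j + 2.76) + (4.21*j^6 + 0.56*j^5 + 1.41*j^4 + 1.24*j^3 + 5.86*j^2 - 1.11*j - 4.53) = 6.0*j^6 - 2.4*j^5 + 7.03*j^4 + 6.72*j^3 + 9.5*j^2 - 0.41*j - 1.77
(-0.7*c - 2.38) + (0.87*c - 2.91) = 0.17*c - 5.29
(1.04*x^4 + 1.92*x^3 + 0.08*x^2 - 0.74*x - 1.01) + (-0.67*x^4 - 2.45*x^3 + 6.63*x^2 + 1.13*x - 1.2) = 0.37*x^4 - 0.53*x^3 + 6.71*x^2 + 0.39*x - 2.21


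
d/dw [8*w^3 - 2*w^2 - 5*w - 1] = 24*w^2 - 4*w - 5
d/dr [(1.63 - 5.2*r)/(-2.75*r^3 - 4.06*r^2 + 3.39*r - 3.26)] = (-28.6*r^3 - 7.6645*r^2 + 13.2356*r + 11.4263)/(7.5625*r^6 + 22.33*r^5 - 2.1614*r^4 - 9.5968*r^3 + 37.9633*r^2 - 22.1028*r + 10.6276)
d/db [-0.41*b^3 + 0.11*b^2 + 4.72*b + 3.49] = -1.23*b^2 + 0.22*b + 4.72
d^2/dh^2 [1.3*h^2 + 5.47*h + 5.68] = 2.60000000000000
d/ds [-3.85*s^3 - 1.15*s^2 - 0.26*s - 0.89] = -11.55*s^2 - 2.3*s - 0.26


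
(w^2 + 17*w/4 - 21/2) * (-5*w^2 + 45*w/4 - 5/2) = -5*w^4 - 10*w^3 + 1565*w^2/16 - 515*w/4 + 105/4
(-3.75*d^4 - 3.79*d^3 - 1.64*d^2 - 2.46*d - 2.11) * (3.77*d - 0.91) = -14.1375*d^5 - 10.8758*d^4 - 2.7339*d^3 - 7.7818*d^2 - 5.7161*d + 1.9201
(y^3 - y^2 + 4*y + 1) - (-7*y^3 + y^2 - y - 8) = 8*y^3 - 2*y^2 + 5*y + 9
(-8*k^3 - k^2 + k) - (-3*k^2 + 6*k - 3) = -8*k^3 + 2*k^2 - 5*k + 3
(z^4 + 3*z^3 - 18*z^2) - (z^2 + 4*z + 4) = z^4 + 3*z^3 - 19*z^2 - 4*z - 4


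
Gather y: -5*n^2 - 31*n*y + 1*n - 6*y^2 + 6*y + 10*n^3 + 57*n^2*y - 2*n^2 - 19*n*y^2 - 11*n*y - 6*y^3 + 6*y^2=10*n^3 - 7*n^2 - 19*n*y^2 + n - 6*y^3 + y*(57*n^2 - 42*n + 6)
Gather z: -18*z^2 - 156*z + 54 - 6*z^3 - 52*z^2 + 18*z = -6*z^3 - 70*z^2 - 138*z + 54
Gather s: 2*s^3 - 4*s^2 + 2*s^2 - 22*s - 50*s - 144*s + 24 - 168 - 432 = 2*s^3 - 2*s^2 - 216*s - 576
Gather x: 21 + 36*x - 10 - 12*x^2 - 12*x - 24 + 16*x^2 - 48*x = 4*x^2 - 24*x - 13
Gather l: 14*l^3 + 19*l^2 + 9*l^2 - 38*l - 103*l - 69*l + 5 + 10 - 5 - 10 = 14*l^3 + 28*l^2 - 210*l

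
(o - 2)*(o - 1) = o^2 - 3*o + 2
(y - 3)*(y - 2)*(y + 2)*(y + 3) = y^4 - 13*y^2 + 36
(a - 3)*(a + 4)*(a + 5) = a^3 + 6*a^2 - 7*a - 60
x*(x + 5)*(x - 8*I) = x^3 + 5*x^2 - 8*I*x^2 - 40*I*x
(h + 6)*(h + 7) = h^2 + 13*h + 42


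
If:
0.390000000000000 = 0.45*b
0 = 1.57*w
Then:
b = 0.87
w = 0.00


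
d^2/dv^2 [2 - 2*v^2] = -4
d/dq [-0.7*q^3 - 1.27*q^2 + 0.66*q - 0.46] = -2.1*q^2 - 2.54*q + 0.66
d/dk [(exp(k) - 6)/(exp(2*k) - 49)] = (-2*(exp(k) - 6)*exp(k) + exp(2*k) - 49)*exp(k)/(exp(2*k) - 49)^2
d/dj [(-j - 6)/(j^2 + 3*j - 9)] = (-j^2 - 3*j + (j + 6)*(2*j + 3) + 9)/(j^2 + 3*j - 9)^2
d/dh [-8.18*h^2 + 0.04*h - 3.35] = 0.04 - 16.36*h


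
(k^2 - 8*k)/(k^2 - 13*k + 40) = k/(k - 5)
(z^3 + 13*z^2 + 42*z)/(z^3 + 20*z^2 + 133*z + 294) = z/(z + 7)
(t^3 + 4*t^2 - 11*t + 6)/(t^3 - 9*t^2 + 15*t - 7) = (t + 6)/(t - 7)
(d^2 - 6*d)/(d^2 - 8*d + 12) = d/(d - 2)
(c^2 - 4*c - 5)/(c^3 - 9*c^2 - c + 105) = (c + 1)/(c^2 - 4*c - 21)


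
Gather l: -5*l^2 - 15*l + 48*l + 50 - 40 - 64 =-5*l^2 + 33*l - 54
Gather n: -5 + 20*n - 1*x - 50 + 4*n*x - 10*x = n*(4*x + 20) - 11*x - 55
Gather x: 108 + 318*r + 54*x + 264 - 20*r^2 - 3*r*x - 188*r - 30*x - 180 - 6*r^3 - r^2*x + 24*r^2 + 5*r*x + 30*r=-6*r^3 + 4*r^2 + 160*r + x*(-r^2 + 2*r + 24) + 192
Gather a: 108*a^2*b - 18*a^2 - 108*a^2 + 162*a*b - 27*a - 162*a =a^2*(108*b - 126) + a*(162*b - 189)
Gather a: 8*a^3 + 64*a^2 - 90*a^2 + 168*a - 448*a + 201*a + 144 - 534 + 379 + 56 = 8*a^3 - 26*a^2 - 79*a + 45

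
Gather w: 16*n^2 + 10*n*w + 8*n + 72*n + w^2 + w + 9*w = 16*n^2 + 80*n + w^2 + w*(10*n + 10)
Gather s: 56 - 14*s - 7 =49 - 14*s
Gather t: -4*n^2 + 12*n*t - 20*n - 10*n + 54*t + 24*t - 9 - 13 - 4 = -4*n^2 - 30*n + t*(12*n + 78) - 26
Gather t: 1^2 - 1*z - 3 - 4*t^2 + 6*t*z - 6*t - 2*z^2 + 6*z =-4*t^2 + t*(6*z - 6) - 2*z^2 + 5*z - 2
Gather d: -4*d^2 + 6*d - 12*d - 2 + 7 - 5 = -4*d^2 - 6*d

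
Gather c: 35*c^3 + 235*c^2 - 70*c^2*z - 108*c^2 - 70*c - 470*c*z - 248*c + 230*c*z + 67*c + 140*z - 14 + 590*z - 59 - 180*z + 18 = 35*c^3 + c^2*(127 - 70*z) + c*(-240*z - 251) + 550*z - 55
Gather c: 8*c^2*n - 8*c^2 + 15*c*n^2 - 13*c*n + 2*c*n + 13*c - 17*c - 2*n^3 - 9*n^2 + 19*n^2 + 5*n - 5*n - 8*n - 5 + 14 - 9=c^2*(8*n - 8) + c*(15*n^2 - 11*n - 4) - 2*n^3 + 10*n^2 - 8*n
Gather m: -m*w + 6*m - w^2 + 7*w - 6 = m*(6 - w) - w^2 + 7*w - 6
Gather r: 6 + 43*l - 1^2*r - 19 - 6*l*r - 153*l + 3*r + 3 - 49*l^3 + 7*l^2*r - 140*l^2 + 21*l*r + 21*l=-49*l^3 - 140*l^2 - 89*l + r*(7*l^2 + 15*l + 2) - 10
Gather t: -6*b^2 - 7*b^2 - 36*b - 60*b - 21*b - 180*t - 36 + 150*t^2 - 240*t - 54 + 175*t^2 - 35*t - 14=-13*b^2 - 117*b + 325*t^2 - 455*t - 104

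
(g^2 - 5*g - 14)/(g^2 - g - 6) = (g - 7)/(g - 3)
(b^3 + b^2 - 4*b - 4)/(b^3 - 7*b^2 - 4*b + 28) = (b + 1)/(b - 7)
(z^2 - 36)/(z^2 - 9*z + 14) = (z^2 - 36)/(z^2 - 9*z + 14)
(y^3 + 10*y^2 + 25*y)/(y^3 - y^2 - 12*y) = (y^2 + 10*y + 25)/(y^2 - y - 12)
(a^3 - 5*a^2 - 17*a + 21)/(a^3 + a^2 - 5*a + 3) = (a - 7)/(a - 1)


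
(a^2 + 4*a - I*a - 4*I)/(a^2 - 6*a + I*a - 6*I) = (a^2 + a*(4 - I) - 4*I)/(a^2 + a*(-6 + I) - 6*I)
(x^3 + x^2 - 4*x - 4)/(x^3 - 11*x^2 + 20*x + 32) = (x^2 - 4)/(x^2 - 12*x + 32)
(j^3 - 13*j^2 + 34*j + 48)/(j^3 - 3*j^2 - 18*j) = (j^2 - 7*j - 8)/(j*(j + 3))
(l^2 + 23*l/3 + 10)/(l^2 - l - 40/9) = 3*(l + 6)/(3*l - 8)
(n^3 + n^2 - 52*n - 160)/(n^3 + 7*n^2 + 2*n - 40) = (n - 8)/(n - 2)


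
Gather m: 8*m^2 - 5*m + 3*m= 8*m^2 - 2*m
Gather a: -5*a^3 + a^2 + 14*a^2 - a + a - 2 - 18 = -5*a^3 + 15*a^2 - 20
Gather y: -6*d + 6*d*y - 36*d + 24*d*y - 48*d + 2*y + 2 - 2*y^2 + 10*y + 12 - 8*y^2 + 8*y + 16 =-90*d - 10*y^2 + y*(30*d + 20) + 30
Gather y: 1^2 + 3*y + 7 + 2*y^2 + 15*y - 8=2*y^2 + 18*y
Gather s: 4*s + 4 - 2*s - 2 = 2*s + 2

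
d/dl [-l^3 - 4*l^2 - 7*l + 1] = -3*l^2 - 8*l - 7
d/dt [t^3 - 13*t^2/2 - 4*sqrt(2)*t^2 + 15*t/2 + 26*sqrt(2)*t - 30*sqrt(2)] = 3*t^2 - 13*t - 8*sqrt(2)*t + 15/2 + 26*sqrt(2)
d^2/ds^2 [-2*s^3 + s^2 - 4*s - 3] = 2 - 12*s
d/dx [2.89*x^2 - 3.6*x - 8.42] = 5.78*x - 3.6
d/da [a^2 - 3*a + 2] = 2*a - 3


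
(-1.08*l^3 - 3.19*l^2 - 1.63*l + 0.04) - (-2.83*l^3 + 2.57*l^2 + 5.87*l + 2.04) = 1.75*l^3 - 5.76*l^2 - 7.5*l - 2.0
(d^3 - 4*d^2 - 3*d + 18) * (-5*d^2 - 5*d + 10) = -5*d^5 + 15*d^4 + 45*d^3 - 115*d^2 - 120*d + 180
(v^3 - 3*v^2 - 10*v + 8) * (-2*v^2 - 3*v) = -2*v^5 + 3*v^4 + 29*v^3 + 14*v^2 - 24*v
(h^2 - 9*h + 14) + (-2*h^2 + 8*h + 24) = -h^2 - h + 38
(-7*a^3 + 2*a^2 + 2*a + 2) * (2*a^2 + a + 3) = -14*a^5 - 3*a^4 - 15*a^3 + 12*a^2 + 8*a + 6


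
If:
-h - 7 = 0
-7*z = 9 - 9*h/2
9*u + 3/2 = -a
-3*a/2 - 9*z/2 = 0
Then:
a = 243/14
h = -7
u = -44/21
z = -81/14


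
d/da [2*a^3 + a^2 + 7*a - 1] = 6*a^2 + 2*a + 7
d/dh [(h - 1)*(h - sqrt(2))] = 2*h - sqrt(2) - 1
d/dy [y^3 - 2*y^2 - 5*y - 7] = 3*y^2 - 4*y - 5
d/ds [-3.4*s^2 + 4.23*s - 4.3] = 4.23 - 6.8*s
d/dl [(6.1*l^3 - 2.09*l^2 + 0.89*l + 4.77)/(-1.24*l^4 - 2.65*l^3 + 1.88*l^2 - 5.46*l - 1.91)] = (7.564*l^6 - 5.1832*l^5 + 9.2403*l^4 - 38.2358*l^3 + 12.7067*l^2 - 9.9514*l + 24.3443)/(1.5376*l^8 + 6.572*l^7 + 2.3601*l^6 + 3.5768*l^5 + 37.2092*l^4 - 10.4066*l^3 + 22.63*l^2 + 20.8572*l + 3.6481)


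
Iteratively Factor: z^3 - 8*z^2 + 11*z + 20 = (z - 5)*(z^2 - 3*z - 4) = (z - 5)*(z + 1)*(z - 4)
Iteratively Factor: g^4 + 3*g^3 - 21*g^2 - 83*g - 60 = (g - 5)*(g^3 + 8*g^2 + 19*g + 12) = (g - 5)*(g + 3)*(g^2 + 5*g + 4) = (g - 5)*(g + 1)*(g + 3)*(g + 4)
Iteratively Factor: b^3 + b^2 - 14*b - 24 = (b + 3)*(b^2 - 2*b - 8) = (b + 2)*(b + 3)*(b - 4)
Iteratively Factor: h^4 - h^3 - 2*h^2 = (h + 1)*(h^3 - 2*h^2) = (h - 2)*(h + 1)*(h^2) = h*(h - 2)*(h + 1)*(h)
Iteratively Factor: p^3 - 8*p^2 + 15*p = (p - 5)*(p^2 - 3*p) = (p - 5)*(p - 3)*(p)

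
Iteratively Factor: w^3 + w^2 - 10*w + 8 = (w + 4)*(w^2 - 3*w + 2) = (w - 2)*(w + 4)*(w - 1)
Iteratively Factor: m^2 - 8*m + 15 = (m - 3)*(m - 5)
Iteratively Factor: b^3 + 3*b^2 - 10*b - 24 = (b + 2)*(b^2 + b - 12) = (b - 3)*(b + 2)*(b + 4)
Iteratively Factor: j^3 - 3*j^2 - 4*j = (j + 1)*(j^2 - 4*j) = j*(j + 1)*(j - 4)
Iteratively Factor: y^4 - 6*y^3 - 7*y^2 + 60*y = (y - 5)*(y^3 - y^2 - 12*y) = y*(y - 5)*(y^2 - y - 12) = y*(y - 5)*(y + 3)*(y - 4)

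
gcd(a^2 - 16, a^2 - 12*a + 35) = 1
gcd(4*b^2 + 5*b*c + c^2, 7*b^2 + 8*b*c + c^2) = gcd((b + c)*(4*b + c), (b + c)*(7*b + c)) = b + c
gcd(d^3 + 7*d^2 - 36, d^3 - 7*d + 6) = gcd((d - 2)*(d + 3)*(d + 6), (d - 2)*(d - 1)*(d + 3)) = d^2 + d - 6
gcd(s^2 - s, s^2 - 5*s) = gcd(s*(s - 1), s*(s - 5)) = s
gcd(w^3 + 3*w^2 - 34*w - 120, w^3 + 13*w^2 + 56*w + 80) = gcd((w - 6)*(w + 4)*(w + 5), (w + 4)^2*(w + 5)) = w^2 + 9*w + 20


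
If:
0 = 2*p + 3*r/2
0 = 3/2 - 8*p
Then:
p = 3/16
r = -1/4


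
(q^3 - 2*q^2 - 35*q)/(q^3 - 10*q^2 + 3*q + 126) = q*(q + 5)/(q^2 - 3*q - 18)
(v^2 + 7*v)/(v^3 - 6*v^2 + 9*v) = (v + 7)/(v^2 - 6*v + 9)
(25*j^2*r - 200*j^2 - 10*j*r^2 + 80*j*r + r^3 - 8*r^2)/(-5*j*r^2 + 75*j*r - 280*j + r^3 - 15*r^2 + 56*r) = (-5*j + r)/(r - 7)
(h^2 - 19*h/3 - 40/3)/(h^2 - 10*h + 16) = (h + 5/3)/(h - 2)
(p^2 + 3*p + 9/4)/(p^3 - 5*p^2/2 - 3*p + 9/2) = (p + 3/2)/(p^2 - 4*p + 3)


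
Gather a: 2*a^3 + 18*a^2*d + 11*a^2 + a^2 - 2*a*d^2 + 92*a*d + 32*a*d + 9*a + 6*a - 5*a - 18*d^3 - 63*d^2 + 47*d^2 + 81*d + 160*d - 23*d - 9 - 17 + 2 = 2*a^3 + a^2*(18*d + 12) + a*(-2*d^2 + 124*d + 10) - 18*d^3 - 16*d^2 + 218*d - 24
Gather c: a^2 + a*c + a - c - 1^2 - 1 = a^2 + a + c*(a - 1) - 2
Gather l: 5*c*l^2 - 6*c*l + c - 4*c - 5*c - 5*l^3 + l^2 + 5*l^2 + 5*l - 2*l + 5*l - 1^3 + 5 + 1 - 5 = -8*c - 5*l^3 + l^2*(5*c + 6) + l*(8 - 6*c)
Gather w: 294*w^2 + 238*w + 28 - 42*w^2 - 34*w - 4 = 252*w^2 + 204*w + 24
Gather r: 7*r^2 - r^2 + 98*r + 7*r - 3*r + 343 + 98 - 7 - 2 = 6*r^2 + 102*r + 432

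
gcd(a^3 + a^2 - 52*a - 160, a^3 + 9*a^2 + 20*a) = a^2 + 9*a + 20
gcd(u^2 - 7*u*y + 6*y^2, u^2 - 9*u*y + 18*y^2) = -u + 6*y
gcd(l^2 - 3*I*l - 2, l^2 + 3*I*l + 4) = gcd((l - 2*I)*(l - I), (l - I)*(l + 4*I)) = l - I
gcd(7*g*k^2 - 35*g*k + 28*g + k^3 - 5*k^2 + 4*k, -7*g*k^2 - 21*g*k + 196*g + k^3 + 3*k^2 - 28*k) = k - 4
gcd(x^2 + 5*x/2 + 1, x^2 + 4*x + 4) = x + 2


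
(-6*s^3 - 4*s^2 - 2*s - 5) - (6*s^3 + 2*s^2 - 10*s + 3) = -12*s^3 - 6*s^2 + 8*s - 8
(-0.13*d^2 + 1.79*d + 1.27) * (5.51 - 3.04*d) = 0.3952*d^3 - 6.1579*d^2 + 6.0021*d + 6.9977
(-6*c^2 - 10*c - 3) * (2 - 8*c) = 48*c^3 + 68*c^2 + 4*c - 6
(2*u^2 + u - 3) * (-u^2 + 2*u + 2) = -2*u^4 + 3*u^3 + 9*u^2 - 4*u - 6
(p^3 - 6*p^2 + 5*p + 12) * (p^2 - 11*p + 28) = p^5 - 17*p^4 + 99*p^3 - 211*p^2 + 8*p + 336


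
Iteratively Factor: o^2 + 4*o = (o + 4)*(o)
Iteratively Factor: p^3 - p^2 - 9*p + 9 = (p - 3)*(p^2 + 2*p - 3) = (p - 3)*(p - 1)*(p + 3)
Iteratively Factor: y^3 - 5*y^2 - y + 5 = (y - 5)*(y^2 - 1) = (y - 5)*(y - 1)*(y + 1)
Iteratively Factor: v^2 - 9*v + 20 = (v - 4)*(v - 5)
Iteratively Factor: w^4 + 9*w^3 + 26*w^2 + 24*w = (w + 3)*(w^3 + 6*w^2 + 8*w) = (w + 3)*(w + 4)*(w^2 + 2*w) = (w + 2)*(w + 3)*(w + 4)*(w)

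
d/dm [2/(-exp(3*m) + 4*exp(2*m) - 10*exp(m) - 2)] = (6*exp(2*m) - 16*exp(m) + 20)*exp(m)/(exp(3*m) - 4*exp(2*m) + 10*exp(m) + 2)^2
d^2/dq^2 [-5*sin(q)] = 5*sin(q)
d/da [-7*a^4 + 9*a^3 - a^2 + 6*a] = -28*a^3 + 27*a^2 - 2*a + 6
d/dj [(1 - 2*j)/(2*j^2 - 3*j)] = (4*j^2 - 4*j + 3)/(j^2*(4*j^2 - 12*j + 9))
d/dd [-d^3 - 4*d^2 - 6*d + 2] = -3*d^2 - 8*d - 6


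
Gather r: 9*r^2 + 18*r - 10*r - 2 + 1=9*r^2 + 8*r - 1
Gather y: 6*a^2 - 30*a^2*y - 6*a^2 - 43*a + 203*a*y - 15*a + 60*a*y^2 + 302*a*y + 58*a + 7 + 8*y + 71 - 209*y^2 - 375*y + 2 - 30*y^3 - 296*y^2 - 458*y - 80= -30*y^3 + y^2*(60*a - 505) + y*(-30*a^2 + 505*a - 825)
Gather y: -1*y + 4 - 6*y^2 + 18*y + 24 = -6*y^2 + 17*y + 28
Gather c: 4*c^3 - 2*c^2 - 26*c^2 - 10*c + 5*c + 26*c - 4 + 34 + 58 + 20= 4*c^3 - 28*c^2 + 21*c + 108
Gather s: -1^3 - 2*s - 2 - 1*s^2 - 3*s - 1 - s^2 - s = -2*s^2 - 6*s - 4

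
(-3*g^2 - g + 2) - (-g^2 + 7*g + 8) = -2*g^2 - 8*g - 6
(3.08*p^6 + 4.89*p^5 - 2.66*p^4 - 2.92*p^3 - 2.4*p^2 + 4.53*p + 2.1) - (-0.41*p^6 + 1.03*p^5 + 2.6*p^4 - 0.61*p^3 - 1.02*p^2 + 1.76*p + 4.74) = 3.49*p^6 + 3.86*p^5 - 5.26*p^4 - 2.31*p^3 - 1.38*p^2 + 2.77*p - 2.64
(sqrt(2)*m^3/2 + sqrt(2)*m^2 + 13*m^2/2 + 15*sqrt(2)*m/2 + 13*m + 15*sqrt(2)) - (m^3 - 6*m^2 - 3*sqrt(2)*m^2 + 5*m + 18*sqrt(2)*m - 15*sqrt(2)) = -m^3 + sqrt(2)*m^3/2 + 4*sqrt(2)*m^2 + 25*m^2/2 - 21*sqrt(2)*m/2 + 8*m + 30*sqrt(2)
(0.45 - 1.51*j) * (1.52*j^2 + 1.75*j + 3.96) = -2.2952*j^3 - 1.9585*j^2 - 5.1921*j + 1.782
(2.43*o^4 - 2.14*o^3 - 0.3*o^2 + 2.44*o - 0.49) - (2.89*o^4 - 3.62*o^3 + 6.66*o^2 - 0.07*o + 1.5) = -0.46*o^4 + 1.48*o^3 - 6.96*o^2 + 2.51*o - 1.99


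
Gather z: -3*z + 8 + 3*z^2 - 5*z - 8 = 3*z^2 - 8*z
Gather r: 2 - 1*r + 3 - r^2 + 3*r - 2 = -r^2 + 2*r + 3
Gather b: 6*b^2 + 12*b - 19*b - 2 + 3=6*b^2 - 7*b + 1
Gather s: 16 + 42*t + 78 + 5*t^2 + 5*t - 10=5*t^2 + 47*t + 84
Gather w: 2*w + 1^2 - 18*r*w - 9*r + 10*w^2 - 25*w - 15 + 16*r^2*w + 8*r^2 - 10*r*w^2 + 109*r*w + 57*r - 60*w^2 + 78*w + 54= 8*r^2 + 48*r + w^2*(-10*r - 50) + w*(16*r^2 + 91*r + 55) + 40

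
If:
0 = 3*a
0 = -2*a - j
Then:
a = 0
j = 0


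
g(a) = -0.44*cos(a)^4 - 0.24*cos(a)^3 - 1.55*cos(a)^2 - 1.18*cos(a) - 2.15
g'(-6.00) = 1.78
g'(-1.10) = -2.58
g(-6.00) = -5.30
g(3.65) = -2.40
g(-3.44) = -2.60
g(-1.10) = -3.05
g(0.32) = -5.23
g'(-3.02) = 0.35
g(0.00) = -5.56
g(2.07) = -1.94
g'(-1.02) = -2.77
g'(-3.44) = -0.78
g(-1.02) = -3.26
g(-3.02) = -2.70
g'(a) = 1.76*sin(a)*cos(a)^3 + 0.72*sin(a)*cos(a)^2 + 3.1*sin(a)*cos(a) + 1.18*sin(a)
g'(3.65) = 1.05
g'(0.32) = 1.97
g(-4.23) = -1.93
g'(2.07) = -0.29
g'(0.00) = 0.00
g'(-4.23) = -0.25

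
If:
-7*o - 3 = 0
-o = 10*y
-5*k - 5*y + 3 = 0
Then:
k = 39/70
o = -3/7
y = 3/70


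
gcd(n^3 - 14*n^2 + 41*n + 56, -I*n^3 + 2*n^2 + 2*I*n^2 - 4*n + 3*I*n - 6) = n + 1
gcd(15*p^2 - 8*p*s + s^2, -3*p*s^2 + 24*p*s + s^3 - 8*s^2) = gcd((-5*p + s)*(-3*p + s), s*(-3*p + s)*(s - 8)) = 3*p - s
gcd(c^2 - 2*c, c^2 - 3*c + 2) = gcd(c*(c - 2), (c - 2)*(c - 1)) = c - 2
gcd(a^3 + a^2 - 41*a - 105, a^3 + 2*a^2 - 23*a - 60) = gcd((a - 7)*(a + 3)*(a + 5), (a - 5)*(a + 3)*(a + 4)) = a + 3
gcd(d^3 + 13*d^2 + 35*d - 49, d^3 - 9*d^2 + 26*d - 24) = 1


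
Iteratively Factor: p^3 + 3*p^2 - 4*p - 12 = (p + 3)*(p^2 - 4) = (p - 2)*(p + 3)*(p + 2)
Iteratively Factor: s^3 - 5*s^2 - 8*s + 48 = (s - 4)*(s^2 - s - 12) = (s - 4)*(s + 3)*(s - 4)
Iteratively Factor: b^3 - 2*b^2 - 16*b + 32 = (b - 2)*(b^2 - 16) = (b - 4)*(b - 2)*(b + 4)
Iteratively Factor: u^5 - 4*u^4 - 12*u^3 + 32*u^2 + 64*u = (u - 4)*(u^4 - 12*u^2 - 16*u) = (u - 4)^2*(u^3 + 4*u^2 + 4*u) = (u - 4)^2*(u + 2)*(u^2 + 2*u) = u*(u - 4)^2*(u + 2)*(u + 2)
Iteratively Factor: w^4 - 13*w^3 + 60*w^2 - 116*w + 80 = (w - 2)*(w^3 - 11*w^2 + 38*w - 40) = (w - 2)^2*(w^2 - 9*w + 20) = (w - 4)*(w - 2)^2*(w - 5)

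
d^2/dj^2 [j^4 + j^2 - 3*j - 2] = 12*j^2 + 2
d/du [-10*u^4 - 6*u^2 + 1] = -40*u^3 - 12*u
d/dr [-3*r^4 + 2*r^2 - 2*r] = -12*r^3 + 4*r - 2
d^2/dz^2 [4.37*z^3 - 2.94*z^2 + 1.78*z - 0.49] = 26.22*z - 5.88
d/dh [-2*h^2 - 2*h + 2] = -4*h - 2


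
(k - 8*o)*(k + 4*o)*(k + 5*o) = k^3 + k^2*o - 52*k*o^2 - 160*o^3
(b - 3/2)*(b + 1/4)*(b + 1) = b^3 - b^2/4 - 13*b/8 - 3/8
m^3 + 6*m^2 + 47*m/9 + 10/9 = (m + 1/3)*(m + 2/3)*(m + 5)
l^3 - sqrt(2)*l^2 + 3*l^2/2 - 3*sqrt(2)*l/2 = l*(l + 3/2)*(l - sqrt(2))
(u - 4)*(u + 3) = u^2 - u - 12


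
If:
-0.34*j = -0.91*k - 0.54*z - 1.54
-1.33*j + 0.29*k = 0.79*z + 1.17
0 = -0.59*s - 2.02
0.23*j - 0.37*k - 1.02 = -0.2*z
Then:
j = -2.54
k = -3.53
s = -3.42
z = 1.49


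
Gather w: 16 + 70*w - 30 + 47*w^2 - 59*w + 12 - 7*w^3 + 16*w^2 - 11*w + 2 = -7*w^3 + 63*w^2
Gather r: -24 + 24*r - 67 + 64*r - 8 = 88*r - 99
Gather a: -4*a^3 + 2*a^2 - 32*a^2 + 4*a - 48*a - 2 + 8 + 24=-4*a^3 - 30*a^2 - 44*a + 30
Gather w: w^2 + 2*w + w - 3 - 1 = w^2 + 3*w - 4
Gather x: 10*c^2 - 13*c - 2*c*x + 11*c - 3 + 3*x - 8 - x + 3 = 10*c^2 - 2*c + x*(2 - 2*c) - 8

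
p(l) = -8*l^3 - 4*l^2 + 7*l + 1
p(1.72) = -39.50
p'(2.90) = -218.04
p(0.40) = 2.65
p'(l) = -24*l^2 - 8*l + 7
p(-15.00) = 25996.00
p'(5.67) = -809.93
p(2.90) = -207.45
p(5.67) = -1546.18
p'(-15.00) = -5273.00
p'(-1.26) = -21.02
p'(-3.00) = -185.00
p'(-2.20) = -91.56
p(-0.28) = -1.10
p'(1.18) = -35.86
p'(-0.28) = 7.36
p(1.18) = -9.45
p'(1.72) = -77.76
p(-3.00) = 160.00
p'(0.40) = -0.04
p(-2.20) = 51.42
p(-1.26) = 1.83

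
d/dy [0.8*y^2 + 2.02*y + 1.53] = 1.6*y + 2.02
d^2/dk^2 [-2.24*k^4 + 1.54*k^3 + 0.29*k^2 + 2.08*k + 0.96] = -26.88*k^2 + 9.24*k + 0.58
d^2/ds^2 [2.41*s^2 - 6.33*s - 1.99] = 4.82000000000000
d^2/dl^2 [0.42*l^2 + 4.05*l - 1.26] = 0.840000000000000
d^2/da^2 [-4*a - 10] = 0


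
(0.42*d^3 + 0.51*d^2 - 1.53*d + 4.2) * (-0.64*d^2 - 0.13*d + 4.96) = -0.2688*d^5 - 0.381*d^4 + 2.9961*d^3 + 0.0404999999999998*d^2 - 8.1348*d + 20.832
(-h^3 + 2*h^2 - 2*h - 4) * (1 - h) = h^4 - 3*h^3 + 4*h^2 + 2*h - 4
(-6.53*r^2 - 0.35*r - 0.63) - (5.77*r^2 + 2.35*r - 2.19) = -12.3*r^2 - 2.7*r + 1.56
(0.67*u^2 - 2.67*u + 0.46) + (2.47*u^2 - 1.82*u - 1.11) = 3.14*u^2 - 4.49*u - 0.65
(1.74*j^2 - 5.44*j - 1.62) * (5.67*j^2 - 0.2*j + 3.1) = 9.8658*j^4 - 31.1928*j^3 - 2.7034*j^2 - 16.54*j - 5.022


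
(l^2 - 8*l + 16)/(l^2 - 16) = (l - 4)/(l + 4)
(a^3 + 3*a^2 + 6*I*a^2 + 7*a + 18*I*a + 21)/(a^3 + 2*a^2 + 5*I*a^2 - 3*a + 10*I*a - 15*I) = (a^2 + 6*I*a + 7)/(a^2 + a*(-1 + 5*I) - 5*I)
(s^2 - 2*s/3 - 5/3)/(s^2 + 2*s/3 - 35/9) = 3*(s + 1)/(3*s + 7)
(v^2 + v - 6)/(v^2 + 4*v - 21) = (v^2 + v - 6)/(v^2 + 4*v - 21)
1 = 1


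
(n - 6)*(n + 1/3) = n^2 - 17*n/3 - 2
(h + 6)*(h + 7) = h^2 + 13*h + 42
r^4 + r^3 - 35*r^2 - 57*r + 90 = (r - 6)*(r - 1)*(r + 3)*(r + 5)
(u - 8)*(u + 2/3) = u^2 - 22*u/3 - 16/3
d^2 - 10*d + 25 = (d - 5)^2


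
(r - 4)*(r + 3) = r^2 - r - 12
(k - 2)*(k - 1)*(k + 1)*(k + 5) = k^4 + 3*k^3 - 11*k^2 - 3*k + 10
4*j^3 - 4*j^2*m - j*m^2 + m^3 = (-2*j + m)*(-j + m)*(2*j + m)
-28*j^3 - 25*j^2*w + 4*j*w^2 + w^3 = (-4*j + w)*(j + w)*(7*j + w)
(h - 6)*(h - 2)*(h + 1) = h^3 - 7*h^2 + 4*h + 12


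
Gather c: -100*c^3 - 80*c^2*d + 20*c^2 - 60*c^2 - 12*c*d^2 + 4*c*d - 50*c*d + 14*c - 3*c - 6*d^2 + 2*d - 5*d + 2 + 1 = -100*c^3 + c^2*(-80*d - 40) + c*(-12*d^2 - 46*d + 11) - 6*d^2 - 3*d + 3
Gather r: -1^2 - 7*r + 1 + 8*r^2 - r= 8*r^2 - 8*r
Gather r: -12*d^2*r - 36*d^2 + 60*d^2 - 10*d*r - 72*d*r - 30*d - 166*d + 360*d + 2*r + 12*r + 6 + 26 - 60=24*d^2 + 164*d + r*(-12*d^2 - 82*d + 14) - 28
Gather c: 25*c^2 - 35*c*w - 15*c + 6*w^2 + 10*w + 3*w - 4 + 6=25*c^2 + c*(-35*w - 15) + 6*w^2 + 13*w + 2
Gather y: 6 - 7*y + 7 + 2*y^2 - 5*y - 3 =2*y^2 - 12*y + 10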